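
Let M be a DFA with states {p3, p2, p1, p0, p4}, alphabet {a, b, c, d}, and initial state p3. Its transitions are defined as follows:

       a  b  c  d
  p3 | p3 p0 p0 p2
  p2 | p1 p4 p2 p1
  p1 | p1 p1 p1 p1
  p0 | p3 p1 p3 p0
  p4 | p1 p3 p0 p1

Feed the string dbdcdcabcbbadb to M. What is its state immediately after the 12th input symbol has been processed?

start at p3
read 'd': p3 → p2
read 'b': p2 → p4
read 'd': p4 → p1
read 'c': p1 → p1
read 'd': p1 → p1
read 'c': p1 → p1
read 'a': p1 → p1
read 'b': p1 → p1
read 'c': p1 → p1
read 'b': p1 → p1
read 'b': p1 → p1
read 'a': p1 → p1
After 12 symbols: p1.

p1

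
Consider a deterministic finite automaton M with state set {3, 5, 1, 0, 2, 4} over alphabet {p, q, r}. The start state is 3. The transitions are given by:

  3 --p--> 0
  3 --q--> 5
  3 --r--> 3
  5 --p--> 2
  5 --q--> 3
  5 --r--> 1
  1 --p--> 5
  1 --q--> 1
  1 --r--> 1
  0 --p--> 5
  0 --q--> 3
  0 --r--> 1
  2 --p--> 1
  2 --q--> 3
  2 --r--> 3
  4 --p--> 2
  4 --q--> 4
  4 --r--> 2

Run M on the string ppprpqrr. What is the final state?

3

Trace: 3 -p-> 0 -p-> 5 -p-> 2 -r-> 3 -p-> 0 -q-> 3 -r-> 3 -r-> 3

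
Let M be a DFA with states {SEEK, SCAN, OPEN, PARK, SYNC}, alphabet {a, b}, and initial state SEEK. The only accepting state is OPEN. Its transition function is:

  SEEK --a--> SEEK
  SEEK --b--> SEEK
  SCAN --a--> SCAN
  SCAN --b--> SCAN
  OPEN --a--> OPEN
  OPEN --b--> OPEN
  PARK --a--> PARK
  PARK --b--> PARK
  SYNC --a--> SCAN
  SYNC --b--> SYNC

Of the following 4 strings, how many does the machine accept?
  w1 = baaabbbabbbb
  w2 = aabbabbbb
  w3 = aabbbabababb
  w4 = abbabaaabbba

0

w1: Trace: SEEK -b-> SEEK -a-> SEEK -a-> SEEK -a-> SEEK -b-> SEEK -b-> SEEK -b-> SEEK -a-> SEEK -b-> SEEK -b-> SEEK -b-> SEEK -b-> SEEK  → end SEEK, rejected
w2: Trace: SEEK -a-> SEEK -a-> SEEK -b-> SEEK -b-> SEEK -a-> SEEK -b-> SEEK -b-> SEEK -b-> SEEK -b-> SEEK  → end SEEK, rejected
w3: Trace: SEEK -a-> SEEK -a-> SEEK -b-> SEEK -b-> SEEK -b-> SEEK -a-> SEEK -b-> SEEK -a-> SEEK -b-> SEEK -a-> SEEK -b-> SEEK -b-> SEEK  → end SEEK, rejected
w4: Trace: SEEK -a-> SEEK -b-> SEEK -b-> SEEK -a-> SEEK -b-> SEEK -a-> SEEK -a-> SEEK -a-> SEEK -b-> SEEK -b-> SEEK -b-> SEEK -a-> SEEK  → end SEEK, rejected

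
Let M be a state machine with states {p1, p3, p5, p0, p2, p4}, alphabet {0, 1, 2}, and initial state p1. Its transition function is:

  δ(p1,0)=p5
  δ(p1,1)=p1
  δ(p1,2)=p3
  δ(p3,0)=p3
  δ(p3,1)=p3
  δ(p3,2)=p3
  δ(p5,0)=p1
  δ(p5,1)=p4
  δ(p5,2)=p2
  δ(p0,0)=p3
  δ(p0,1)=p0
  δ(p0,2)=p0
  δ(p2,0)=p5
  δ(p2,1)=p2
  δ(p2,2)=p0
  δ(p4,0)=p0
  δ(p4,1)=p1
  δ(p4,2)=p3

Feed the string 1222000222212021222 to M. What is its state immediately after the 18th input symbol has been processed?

p3

Trace: p1 -1-> p1 -2-> p3 -2-> p3 -2-> p3 -0-> p3 -0-> p3 -0-> p3 -2-> p3 -2-> p3 -2-> p3 -2-> p3 -1-> p3 -2-> p3 -0-> p3 -2-> p3 -1-> p3 -2-> p3 -2-> p3
After 18 symbols: p3.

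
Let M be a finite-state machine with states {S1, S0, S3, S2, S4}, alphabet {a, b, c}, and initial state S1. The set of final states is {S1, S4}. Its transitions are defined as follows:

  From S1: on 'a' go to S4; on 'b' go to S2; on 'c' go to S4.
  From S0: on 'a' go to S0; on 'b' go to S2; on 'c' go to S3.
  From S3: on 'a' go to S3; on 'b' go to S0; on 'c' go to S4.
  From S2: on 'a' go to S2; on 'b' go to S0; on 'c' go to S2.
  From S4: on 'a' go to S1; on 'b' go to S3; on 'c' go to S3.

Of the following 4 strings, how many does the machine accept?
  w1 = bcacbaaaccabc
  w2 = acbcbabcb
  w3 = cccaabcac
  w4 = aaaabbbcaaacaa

w1: S1 → S2 → S2 → S2 → S2 → S0 → S0 → S0 → S0 → S3 → S4 → S1 → S2 → S2  → end S2, rejected
w2: S1 → S4 → S3 → S0 → S3 → S0 → S0 → S2 → S2 → S0  → end S0, rejected
w3: S1 → S4 → S3 → S4 → S1 → S4 → S3 → S4 → S1 → S4  → end S4, accepted
w4: S1 → S4 → S1 → S4 → S1 → S2 → S0 → S2 → S2 → S2 → S2 → S2 → S2 → S2 → S2  → end S2, rejected

1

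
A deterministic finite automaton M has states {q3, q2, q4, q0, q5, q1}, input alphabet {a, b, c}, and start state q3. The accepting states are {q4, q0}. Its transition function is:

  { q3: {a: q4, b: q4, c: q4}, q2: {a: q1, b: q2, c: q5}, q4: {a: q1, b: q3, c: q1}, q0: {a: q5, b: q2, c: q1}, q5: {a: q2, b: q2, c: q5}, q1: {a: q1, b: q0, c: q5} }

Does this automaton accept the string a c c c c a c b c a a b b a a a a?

q3 → q4 → q1 → q5 → q5 → q5 → q2 → q5 → q2 → q5 → q2 → q1 → q0 → q2 → q1 → q1 → q1 → q1
End state q1 is not accepting.

No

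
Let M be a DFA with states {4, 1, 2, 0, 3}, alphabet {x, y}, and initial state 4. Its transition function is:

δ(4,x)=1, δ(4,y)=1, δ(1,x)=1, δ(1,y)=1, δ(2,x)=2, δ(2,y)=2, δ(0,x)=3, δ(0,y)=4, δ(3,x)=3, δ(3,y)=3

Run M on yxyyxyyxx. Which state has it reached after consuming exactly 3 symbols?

1

Trace: 4 -y-> 1 -x-> 1 -y-> 1
After 3 symbols: 1.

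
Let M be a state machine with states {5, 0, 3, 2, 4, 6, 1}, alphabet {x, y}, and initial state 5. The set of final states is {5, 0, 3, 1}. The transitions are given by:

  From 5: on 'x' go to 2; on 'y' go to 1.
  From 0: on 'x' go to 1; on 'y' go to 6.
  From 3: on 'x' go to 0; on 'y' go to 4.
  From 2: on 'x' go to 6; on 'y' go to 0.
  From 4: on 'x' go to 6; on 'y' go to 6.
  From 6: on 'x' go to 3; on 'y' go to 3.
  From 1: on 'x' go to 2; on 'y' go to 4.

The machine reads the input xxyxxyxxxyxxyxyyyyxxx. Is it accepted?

Yes

Trace: 5 -x-> 2 -x-> 6 -y-> 3 -x-> 0 -x-> 1 -y-> 4 -x-> 6 -x-> 3 -x-> 0 -y-> 6 -x-> 3 -x-> 0 -y-> 6 -x-> 3 -y-> 4 -y-> 6 -y-> 3 -y-> 4 -x-> 6 -x-> 3 -x-> 0
End state 0 is accepting.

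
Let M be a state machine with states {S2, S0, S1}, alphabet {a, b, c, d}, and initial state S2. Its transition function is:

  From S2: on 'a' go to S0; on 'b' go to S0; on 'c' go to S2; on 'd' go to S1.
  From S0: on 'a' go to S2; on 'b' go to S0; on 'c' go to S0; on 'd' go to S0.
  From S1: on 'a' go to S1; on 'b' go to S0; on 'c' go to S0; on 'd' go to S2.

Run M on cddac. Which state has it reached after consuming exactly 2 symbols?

S1

Trace: S2 -c-> S2 -d-> S1
After 2 symbols: S1.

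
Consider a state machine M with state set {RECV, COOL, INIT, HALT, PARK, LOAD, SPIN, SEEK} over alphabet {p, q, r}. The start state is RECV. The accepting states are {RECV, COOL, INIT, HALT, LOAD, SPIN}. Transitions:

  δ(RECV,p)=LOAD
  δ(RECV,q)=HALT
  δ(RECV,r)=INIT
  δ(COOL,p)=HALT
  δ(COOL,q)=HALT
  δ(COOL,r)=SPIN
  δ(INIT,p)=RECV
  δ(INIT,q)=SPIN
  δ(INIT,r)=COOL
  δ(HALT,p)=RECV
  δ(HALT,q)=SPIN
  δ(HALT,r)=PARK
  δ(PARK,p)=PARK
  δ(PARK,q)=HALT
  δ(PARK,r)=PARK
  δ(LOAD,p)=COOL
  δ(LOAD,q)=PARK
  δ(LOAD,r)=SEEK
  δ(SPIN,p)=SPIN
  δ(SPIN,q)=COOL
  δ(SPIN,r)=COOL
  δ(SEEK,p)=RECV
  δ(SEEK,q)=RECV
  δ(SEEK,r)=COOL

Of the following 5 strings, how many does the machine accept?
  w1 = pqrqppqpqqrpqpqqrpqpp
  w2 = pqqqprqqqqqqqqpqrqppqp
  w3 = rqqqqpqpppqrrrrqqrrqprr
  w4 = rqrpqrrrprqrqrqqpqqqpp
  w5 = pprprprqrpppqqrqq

w1:
  start at RECV
  read 'p': RECV → LOAD
  read 'q': LOAD → PARK
  read 'r': PARK → PARK
  read 'q': PARK → HALT
  read 'p': HALT → RECV
  read 'p': RECV → LOAD
  read 'q': LOAD → PARK
  read 'p': PARK → PARK
  read 'q': PARK → HALT
  read 'q': HALT → SPIN
  read 'r': SPIN → COOL
  read 'p': COOL → HALT
  read 'q': HALT → SPIN
  read 'p': SPIN → SPIN
  read 'q': SPIN → COOL
  read 'q': COOL → HALT
  read 'r': HALT → PARK
  read 'p': PARK → PARK
  read 'q': PARK → HALT
  read 'p': HALT → RECV
  read 'p': RECV → LOAD
  end LOAD, accepted
w2:
  start at RECV
  read 'p': RECV → LOAD
  read 'q': LOAD → PARK
  read 'q': PARK → HALT
  read 'q': HALT → SPIN
  read 'p': SPIN → SPIN
  read 'r': SPIN → COOL
  read 'q': COOL → HALT
  read 'q': HALT → SPIN
  read 'q': SPIN → COOL
  read 'q': COOL → HALT
  read 'q': HALT → SPIN
  read 'q': SPIN → COOL
  read 'q': COOL → HALT
  read 'q': HALT → SPIN
  read 'p': SPIN → SPIN
  read 'q': SPIN → COOL
  read 'r': COOL → SPIN
  read 'q': SPIN → COOL
  read 'p': COOL → HALT
  read 'p': HALT → RECV
  read 'q': RECV → HALT
  read 'p': HALT → RECV
  end RECV, accepted
w3:
  start at RECV
  read 'r': RECV → INIT
  read 'q': INIT → SPIN
  read 'q': SPIN → COOL
  read 'q': COOL → HALT
  read 'q': HALT → SPIN
  read 'p': SPIN → SPIN
  read 'q': SPIN → COOL
  read 'p': COOL → HALT
  read 'p': HALT → RECV
  read 'p': RECV → LOAD
  read 'q': LOAD → PARK
  read 'r': PARK → PARK
  read 'r': PARK → PARK
  read 'r': PARK → PARK
  read 'r': PARK → PARK
  read 'q': PARK → HALT
  read 'q': HALT → SPIN
  read 'r': SPIN → COOL
  read 'r': COOL → SPIN
  read 'q': SPIN → COOL
  read 'p': COOL → HALT
  read 'r': HALT → PARK
  read 'r': PARK → PARK
  end PARK, rejected
w4:
  start at RECV
  read 'r': RECV → INIT
  read 'q': INIT → SPIN
  read 'r': SPIN → COOL
  read 'p': COOL → HALT
  read 'q': HALT → SPIN
  read 'r': SPIN → COOL
  read 'r': COOL → SPIN
  read 'r': SPIN → COOL
  read 'p': COOL → HALT
  read 'r': HALT → PARK
  read 'q': PARK → HALT
  read 'r': HALT → PARK
  read 'q': PARK → HALT
  read 'r': HALT → PARK
  read 'q': PARK → HALT
  read 'q': HALT → SPIN
  read 'p': SPIN → SPIN
  read 'q': SPIN → COOL
  read 'q': COOL → HALT
  read 'q': HALT → SPIN
  read 'p': SPIN → SPIN
  read 'p': SPIN → SPIN
  end SPIN, accepted
w5:
  start at RECV
  read 'p': RECV → LOAD
  read 'p': LOAD → COOL
  read 'r': COOL → SPIN
  read 'p': SPIN → SPIN
  read 'r': SPIN → COOL
  read 'p': COOL → HALT
  read 'r': HALT → PARK
  read 'q': PARK → HALT
  read 'r': HALT → PARK
  read 'p': PARK → PARK
  read 'p': PARK → PARK
  read 'p': PARK → PARK
  read 'q': PARK → HALT
  read 'q': HALT → SPIN
  read 'r': SPIN → COOL
  read 'q': COOL → HALT
  read 'q': HALT → SPIN
  end SPIN, accepted

4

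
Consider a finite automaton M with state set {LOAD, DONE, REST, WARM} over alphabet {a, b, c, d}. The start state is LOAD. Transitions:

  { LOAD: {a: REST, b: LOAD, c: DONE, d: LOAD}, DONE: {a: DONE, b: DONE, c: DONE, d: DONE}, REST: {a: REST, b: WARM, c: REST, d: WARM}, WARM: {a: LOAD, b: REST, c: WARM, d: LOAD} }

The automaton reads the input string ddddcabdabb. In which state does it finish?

Trace: LOAD -d-> LOAD -d-> LOAD -d-> LOAD -d-> LOAD -c-> DONE -a-> DONE -b-> DONE -d-> DONE -a-> DONE -b-> DONE -b-> DONE

DONE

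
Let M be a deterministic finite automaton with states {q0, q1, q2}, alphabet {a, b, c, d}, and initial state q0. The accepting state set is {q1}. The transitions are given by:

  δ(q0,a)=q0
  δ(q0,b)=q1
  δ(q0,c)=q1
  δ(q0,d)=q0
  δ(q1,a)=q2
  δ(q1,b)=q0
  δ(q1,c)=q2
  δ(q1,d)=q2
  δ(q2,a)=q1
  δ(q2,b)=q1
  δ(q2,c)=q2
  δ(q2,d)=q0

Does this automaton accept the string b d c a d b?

Trace: q0 -b-> q1 -d-> q2 -c-> q2 -a-> q1 -d-> q2 -b-> q1
End state q1 is accepting.

Yes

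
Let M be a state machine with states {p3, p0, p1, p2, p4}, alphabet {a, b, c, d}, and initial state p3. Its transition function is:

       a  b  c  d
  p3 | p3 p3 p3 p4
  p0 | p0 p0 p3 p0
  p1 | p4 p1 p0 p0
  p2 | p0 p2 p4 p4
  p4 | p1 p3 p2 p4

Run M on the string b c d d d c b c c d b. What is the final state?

Trace: p3 -b-> p3 -c-> p3 -d-> p4 -d-> p4 -d-> p4 -c-> p2 -b-> p2 -c-> p4 -c-> p2 -d-> p4 -b-> p3

p3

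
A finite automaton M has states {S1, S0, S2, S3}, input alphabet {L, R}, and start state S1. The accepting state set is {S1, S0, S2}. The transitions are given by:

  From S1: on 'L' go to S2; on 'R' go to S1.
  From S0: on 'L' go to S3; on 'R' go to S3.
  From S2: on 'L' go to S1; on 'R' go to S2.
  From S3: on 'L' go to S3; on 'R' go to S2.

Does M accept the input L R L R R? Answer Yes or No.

Yes

start at S1
read 'L': S1 → S2
read 'R': S2 → S2
read 'L': S2 → S1
read 'R': S1 → S1
read 'R': S1 → S1
End state S1 is accepting.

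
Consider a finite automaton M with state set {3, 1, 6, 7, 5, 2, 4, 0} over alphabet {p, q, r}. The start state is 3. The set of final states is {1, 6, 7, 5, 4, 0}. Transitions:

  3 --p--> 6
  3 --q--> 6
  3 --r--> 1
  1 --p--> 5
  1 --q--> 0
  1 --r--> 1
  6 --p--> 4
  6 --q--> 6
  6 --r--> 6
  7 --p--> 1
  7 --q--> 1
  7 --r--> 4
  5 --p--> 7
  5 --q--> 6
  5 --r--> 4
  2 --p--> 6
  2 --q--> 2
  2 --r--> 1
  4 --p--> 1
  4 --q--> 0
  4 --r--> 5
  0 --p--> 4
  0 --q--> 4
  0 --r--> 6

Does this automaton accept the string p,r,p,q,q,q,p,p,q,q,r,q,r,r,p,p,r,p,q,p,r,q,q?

Yes

Trace: 3 -p-> 6 -r-> 6 -p-> 4 -q-> 0 -q-> 4 -q-> 0 -p-> 4 -p-> 1 -q-> 0 -q-> 4 -r-> 5 -q-> 6 -r-> 6 -r-> 6 -p-> 4 -p-> 1 -r-> 1 -p-> 5 -q-> 6 -p-> 4 -r-> 5 -q-> 6 -q-> 6
End state 6 is accepting.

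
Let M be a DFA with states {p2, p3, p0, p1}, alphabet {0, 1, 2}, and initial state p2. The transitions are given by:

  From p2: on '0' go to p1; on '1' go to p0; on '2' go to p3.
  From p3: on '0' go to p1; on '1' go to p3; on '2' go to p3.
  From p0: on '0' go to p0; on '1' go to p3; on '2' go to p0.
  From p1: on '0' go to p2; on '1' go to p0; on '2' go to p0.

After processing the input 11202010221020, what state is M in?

p0

start at p2
read '1': p2 → p0
read '1': p0 → p3
read '2': p3 → p3
read '0': p3 → p1
read '2': p1 → p0
read '0': p0 → p0
read '1': p0 → p3
read '0': p3 → p1
read '2': p1 → p0
read '2': p0 → p0
read '1': p0 → p3
read '0': p3 → p1
read '2': p1 → p0
read '0': p0 → p0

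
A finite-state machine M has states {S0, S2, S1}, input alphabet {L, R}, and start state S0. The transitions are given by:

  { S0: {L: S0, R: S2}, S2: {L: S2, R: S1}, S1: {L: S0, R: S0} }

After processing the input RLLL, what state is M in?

Trace: S0 -R-> S2 -L-> S2 -L-> S2 -L-> S2

S2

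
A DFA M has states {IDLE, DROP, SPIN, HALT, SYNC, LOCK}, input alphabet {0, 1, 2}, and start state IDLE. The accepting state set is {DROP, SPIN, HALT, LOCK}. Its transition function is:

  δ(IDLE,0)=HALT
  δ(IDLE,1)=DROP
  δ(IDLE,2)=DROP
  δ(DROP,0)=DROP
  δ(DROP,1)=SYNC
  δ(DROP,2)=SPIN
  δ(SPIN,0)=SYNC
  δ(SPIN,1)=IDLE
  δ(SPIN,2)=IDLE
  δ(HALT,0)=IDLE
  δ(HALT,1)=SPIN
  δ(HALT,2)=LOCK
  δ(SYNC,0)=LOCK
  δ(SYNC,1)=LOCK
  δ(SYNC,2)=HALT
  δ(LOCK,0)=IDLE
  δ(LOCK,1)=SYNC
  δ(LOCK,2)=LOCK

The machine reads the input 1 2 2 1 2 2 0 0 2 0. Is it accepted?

start at IDLE
read '1': IDLE → DROP
read '2': DROP → SPIN
read '2': SPIN → IDLE
read '1': IDLE → DROP
read '2': DROP → SPIN
read '2': SPIN → IDLE
read '0': IDLE → HALT
read '0': HALT → IDLE
read '2': IDLE → DROP
read '0': DROP → DROP
End state DROP is accepting.

Yes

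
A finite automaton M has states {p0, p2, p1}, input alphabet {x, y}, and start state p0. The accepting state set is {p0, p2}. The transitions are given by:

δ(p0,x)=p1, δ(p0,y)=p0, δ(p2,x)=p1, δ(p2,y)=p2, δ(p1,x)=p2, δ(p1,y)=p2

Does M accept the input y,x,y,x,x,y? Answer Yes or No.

start at p0
read 'y': p0 → p0
read 'x': p0 → p1
read 'y': p1 → p2
read 'x': p2 → p1
read 'x': p1 → p2
read 'y': p2 → p2
End state p2 is accepting.

Yes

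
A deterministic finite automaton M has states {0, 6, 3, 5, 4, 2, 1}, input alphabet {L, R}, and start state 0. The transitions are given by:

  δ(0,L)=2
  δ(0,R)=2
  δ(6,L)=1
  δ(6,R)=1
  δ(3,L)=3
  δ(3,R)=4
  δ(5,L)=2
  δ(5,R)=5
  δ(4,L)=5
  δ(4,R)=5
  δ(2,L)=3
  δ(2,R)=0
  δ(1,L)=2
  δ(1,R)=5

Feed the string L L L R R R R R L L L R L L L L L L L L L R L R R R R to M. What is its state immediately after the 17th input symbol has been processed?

3

0 → 2 → 3 → 3 → 4 → 5 → 5 → 5 → 5 → 2 → 3 → 3 → 4 → 5 → 2 → 3 → 3 → 3
After 17 symbols: 3.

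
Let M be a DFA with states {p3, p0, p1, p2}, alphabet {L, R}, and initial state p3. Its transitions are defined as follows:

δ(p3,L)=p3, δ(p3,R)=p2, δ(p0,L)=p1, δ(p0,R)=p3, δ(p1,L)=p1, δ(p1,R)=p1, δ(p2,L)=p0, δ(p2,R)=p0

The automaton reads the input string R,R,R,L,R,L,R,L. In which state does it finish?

p3 → p2 → p0 → p3 → p3 → p2 → p0 → p3 → p3

p3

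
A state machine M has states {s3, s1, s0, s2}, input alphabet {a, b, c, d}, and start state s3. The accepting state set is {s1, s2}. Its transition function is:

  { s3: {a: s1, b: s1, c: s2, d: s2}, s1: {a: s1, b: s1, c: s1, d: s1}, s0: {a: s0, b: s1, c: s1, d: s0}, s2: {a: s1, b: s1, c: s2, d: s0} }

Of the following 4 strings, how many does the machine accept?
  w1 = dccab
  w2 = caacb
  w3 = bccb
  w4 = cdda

w1:
  start at s3
  read 'd': s3 → s2
  read 'c': s2 → s2
  read 'c': s2 → s2
  read 'a': s2 → s1
  read 'b': s1 → s1
  end s1, accepted
w2:
  start at s3
  read 'c': s3 → s2
  read 'a': s2 → s1
  read 'a': s1 → s1
  read 'c': s1 → s1
  read 'b': s1 → s1
  end s1, accepted
w3:
  start at s3
  read 'b': s3 → s1
  read 'c': s1 → s1
  read 'c': s1 → s1
  read 'b': s1 → s1
  end s1, accepted
w4:
  start at s3
  read 'c': s3 → s2
  read 'd': s2 → s0
  read 'd': s0 → s0
  read 'a': s0 → s0
  end s0, rejected

3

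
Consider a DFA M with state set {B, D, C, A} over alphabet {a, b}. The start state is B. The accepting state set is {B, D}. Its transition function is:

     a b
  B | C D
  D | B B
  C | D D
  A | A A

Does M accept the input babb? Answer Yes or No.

Yes

Trace: B -b-> D -a-> B -b-> D -b-> B
End state B is accepting.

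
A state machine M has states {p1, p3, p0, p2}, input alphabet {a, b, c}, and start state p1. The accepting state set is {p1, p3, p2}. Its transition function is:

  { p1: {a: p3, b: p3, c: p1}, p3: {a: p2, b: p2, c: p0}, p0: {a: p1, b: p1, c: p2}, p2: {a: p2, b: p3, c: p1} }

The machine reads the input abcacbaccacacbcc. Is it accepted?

Trace: p1 -a-> p3 -b-> p2 -c-> p1 -a-> p3 -c-> p0 -b-> p1 -a-> p3 -c-> p0 -c-> p2 -a-> p2 -c-> p1 -a-> p3 -c-> p0 -b-> p1 -c-> p1 -c-> p1
End state p1 is accepting.

Yes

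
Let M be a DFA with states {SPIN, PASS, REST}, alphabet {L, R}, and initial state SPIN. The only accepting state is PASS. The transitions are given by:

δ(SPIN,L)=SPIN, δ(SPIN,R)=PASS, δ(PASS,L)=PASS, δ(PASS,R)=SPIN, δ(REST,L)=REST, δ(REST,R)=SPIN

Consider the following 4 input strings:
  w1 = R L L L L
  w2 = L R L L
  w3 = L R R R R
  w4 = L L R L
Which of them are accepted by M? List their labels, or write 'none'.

w1, w2, w4

w1: Trace: SPIN -R-> PASS -L-> PASS -L-> PASS -L-> PASS -L-> PASS  → end PASS, accepted
w2: Trace: SPIN -L-> SPIN -R-> PASS -L-> PASS -L-> PASS  → end PASS, accepted
w3: Trace: SPIN -L-> SPIN -R-> PASS -R-> SPIN -R-> PASS -R-> SPIN  → end SPIN, rejected
w4: Trace: SPIN -L-> SPIN -L-> SPIN -R-> PASS -L-> PASS  → end PASS, accepted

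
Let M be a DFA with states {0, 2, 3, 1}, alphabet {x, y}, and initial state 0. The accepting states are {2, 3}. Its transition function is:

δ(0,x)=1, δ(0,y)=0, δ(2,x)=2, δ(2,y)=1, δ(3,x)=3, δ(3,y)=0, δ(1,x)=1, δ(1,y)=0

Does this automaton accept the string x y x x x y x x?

No

Trace: 0 -x-> 1 -y-> 0 -x-> 1 -x-> 1 -x-> 1 -y-> 0 -x-> 1 -x-> 1
End state 1 is not accepting.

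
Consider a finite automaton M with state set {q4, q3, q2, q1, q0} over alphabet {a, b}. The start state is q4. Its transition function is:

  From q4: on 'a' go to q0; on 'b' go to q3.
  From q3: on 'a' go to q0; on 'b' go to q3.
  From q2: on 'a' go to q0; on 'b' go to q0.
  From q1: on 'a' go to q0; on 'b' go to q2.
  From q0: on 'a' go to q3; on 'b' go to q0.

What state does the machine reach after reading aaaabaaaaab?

q4 → q0 → q3 → q0 → q3 → q3 → q0 → q3 → q0 → q3 → q0 → q0

q0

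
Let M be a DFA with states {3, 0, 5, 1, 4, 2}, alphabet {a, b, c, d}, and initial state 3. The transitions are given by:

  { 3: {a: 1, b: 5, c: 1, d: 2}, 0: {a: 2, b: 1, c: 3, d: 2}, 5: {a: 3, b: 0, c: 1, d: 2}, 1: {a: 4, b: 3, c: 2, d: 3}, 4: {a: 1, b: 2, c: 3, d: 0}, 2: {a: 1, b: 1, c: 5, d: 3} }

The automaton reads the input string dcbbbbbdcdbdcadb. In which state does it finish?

1

3 → 2 → 5 → 0 → 1 → 3 → 5 → 0 → 2 → 5 → 2 → 1 → 3 → 1 → 4 → 0 → 1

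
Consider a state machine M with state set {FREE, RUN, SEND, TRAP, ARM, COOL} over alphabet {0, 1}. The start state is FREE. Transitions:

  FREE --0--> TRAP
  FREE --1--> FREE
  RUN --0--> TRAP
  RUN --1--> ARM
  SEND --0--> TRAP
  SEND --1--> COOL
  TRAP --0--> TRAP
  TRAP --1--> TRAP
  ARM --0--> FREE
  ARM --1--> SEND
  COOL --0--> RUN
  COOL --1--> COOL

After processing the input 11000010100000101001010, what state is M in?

FREE → FREE → FREE → TRAP → TRAP → TRAP → TRAP → TRAP → TRAP → TRAP → TRAP → TRAP → TRAP → TRAP → TRAP → TRAP → TRAP → TRAP → TRAP → TRAP → TRAP → TRAP → TRAP → TRAP

TRAP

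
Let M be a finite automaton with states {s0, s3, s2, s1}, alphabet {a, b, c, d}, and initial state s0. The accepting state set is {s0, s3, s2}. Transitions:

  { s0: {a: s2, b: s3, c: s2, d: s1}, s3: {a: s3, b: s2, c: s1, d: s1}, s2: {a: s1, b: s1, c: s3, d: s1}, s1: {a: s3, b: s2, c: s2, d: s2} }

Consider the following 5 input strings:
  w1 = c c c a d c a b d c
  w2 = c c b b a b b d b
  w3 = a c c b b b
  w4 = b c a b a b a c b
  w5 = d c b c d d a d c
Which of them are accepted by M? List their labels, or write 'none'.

w1: s0 → s2 → s3 → s1 → s3 → s1 → s2 → s1 → s2 → s1 → s2  → end s2, accepted
w2: s0 → s2 → s3 → s2 → s1 → s3 → s2 → s1 → s2 → s1  → end s1, rejected
w3: s0 → s2 → s3 → s1 → s2 → s1 → s2  → end s2, accepted
w4: s0 → s3 → s1 → s3 → s2 → s1 → s2 → s1 → s2 → s1  → end s1, rejected
w5: s0 → s1 → s2 → s1 → s2 → s1 → s2 → s1 → s2 → s3  → end s3, accepted

w1, w3, w5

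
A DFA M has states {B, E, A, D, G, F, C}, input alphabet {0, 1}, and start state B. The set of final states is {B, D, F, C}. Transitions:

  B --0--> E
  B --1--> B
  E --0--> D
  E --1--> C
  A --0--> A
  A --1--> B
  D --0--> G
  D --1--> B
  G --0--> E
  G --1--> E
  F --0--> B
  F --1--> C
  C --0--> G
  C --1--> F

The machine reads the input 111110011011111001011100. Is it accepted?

No

start at B
read '1': B → B
read '1': B → B
read '1': B → B
read '1': B → B
read '1': B → B
read '0': B → E
read '0': E → D
read '1': D → B
read '1': B → B
read '0': B → E
read '1': E → C
read '1': C → F
read '1': F → C
read '1': C → F
read '1': F → C
read '0': C → G
read '0': G → E
read '1': E → C
read '0': C → G
read '1': G → E
read '1': E → C
read '1': C → F
read '0': F → B
read '0': B → E
End state E is not accepting.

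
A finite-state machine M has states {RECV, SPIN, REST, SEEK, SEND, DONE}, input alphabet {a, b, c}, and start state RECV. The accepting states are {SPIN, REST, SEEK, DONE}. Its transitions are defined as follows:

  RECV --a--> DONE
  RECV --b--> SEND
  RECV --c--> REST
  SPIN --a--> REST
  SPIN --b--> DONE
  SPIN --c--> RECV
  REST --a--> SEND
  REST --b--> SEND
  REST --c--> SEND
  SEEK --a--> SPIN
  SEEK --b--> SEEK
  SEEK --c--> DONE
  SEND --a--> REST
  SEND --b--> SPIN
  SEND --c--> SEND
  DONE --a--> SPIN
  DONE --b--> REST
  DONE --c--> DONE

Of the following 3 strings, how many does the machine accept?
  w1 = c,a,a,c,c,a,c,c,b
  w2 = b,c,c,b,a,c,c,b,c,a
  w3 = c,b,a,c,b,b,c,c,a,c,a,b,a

2

w1:
  start at RECV
  read 'c': RECV → REST
  read 'a': REST → SEND
  read 'a': SEND → REST
  read 'c': REST → SEND
  read 'c': SEND → SEND
  read 'a': SEND → REST
  read 'c': REST → SEND
  read 'c': SEND → SEND
  read 'b': SEND → SPIN
  end SPIN, accepted
w2:
  start at RECV
  read 'b': RECV → SEND
  read 'c': SEND → SEND
  read 'c': SEND → SEND
  read 'b': SEND → SPIN
  read 'a': SPIN → REST
  read 'c': REST → SEND
  read 'c': SEND → SEND
  read 'b': SEND → SPIN
  read 'c': SPIN → RECV
  read 'a': RECV → DONE
  end DONE, accepted
w3:
  start at RECV
  read 'c': RECV → REST
  read 'b': REST → SEND
  read 'a': SEND → REST
  read 'c': REST → SEND
  read 'b': SEND → SPIN
  read 'b': SPIN → DONE
  read 'c': DONE → DONE
  read 'c': DONE → DONE
  read 'a': DONE → SPIN
  read 'c': SPIN → RECV
  read 'a': RECV → DONE
  read 'b': DONE → REST
  read 'a': REST → SEND
  end SEND, rejected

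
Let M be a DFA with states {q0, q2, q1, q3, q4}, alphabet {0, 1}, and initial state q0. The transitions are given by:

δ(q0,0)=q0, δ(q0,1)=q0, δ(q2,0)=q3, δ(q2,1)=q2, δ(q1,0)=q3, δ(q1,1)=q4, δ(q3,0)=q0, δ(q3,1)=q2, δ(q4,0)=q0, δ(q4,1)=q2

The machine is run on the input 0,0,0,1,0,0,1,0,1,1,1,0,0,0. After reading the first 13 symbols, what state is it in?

q0

q0 → q0 → q0 → q0 → q0 → q0 → q0 → q0 → q0 → q0 → q0 → q0 → q0 → q0
After 13 symbols: q0.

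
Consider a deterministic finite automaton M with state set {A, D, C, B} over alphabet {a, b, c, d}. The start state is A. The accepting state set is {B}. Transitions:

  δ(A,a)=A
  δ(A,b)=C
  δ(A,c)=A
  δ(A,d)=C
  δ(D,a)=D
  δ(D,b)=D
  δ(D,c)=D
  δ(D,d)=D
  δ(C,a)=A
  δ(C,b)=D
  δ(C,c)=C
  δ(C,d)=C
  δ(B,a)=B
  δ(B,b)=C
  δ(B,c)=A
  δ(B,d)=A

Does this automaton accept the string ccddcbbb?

A → A → A → C → C → C → D → D → D
End state D is not accepting.

No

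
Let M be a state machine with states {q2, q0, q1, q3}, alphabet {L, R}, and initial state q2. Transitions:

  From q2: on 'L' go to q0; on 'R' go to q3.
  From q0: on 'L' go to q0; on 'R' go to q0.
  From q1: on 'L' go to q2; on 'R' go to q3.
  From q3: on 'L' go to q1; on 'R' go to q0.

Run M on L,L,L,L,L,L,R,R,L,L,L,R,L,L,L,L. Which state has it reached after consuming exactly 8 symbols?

q2 → q0 → q0 → q0 → q0 → q0 → q0 → q0 → q0
After 8 symbols: q0.

q0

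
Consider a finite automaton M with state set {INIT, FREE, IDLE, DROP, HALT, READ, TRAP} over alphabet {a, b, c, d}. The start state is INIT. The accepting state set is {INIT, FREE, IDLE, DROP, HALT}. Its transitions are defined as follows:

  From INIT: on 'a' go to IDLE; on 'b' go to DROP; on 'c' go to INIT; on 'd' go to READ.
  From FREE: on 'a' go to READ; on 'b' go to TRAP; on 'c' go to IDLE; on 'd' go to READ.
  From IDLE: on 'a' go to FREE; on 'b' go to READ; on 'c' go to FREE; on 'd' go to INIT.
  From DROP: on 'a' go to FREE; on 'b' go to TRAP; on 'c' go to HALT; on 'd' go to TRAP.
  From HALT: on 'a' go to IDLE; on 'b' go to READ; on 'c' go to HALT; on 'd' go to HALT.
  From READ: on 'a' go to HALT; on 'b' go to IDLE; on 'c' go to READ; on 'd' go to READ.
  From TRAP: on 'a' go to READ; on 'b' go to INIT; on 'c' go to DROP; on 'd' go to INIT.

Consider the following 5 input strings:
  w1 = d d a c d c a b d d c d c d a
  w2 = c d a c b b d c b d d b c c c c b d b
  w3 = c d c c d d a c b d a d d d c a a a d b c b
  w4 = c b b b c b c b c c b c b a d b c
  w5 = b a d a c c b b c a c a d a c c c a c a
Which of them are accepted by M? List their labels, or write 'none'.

w1, w2, w4, w5

w1: INIT → READ → READ → HALT → HALT → HALT → HALT → IDLE → READ → READ → READ → READ → READ → READ → READ → HALT  → end HALT, accepted
w2: INIT → INIT → READ → HALT → HALT → READ → IDLE → INIT → INIT → DROP → TRAP → INIT → DROP → HALT → HALT → HALT → HALT → READ → READ → IDLE  → end IDLE, accepted
w3: INIT → INIT → READ → READ → READ → READ → READ → HALT → HALT → READ → READ → HALT → HALT → HALT → HALT → HALT → IDLE → FREE → READ → READ → IDLE → FREE → TRAP  → end TRAP, rejected
w4: INIT → INIT → DROP → TRAP → INIT → INIT → DROP → HALT → READ → READ → READ → IDLE → FREE → TRAP → READ → READ → IDLE → FREE  → end FREE, accepted
w5: INIT → DROP → FREE → READ → HALT → HALT → HALT → READ → IDLE → FREE → READ → READ → HALT → HALT → IDLE → FREE → IDLE → FREE → READ → READ → HALT  → end HALT, accepted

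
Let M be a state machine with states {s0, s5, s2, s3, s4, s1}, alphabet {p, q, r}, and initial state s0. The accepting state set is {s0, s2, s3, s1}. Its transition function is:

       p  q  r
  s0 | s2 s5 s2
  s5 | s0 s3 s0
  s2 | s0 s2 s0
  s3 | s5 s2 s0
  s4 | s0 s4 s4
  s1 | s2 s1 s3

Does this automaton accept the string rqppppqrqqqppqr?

s0 → s2 → s2 → s0 → s2 → s0 → s2 → s2 → s0 → s5 → s3 → s2 → s0 → s2 → s2 → s0
End state s0 is accepting.

Yes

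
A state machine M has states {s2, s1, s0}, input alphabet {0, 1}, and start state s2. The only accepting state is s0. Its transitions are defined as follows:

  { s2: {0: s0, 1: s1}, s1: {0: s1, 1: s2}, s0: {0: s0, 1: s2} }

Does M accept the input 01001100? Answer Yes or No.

No

s2 → s0 → s2 → s0 → s0 → s2 → s1 → s1 → s1
End state s1 is not accepting.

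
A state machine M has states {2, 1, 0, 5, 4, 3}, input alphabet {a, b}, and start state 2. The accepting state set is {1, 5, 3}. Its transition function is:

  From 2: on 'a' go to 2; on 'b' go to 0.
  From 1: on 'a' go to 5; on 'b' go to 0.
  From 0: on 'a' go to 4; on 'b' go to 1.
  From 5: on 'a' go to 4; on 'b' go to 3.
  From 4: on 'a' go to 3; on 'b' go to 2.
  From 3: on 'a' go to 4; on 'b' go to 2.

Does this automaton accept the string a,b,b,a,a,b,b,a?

start at 2
read 'a': 2 → 2
read 'b': 2 → 0
read 'b': 0 → 1
read 'a': 1 → 5
read 'a': 5 → 4
read 'b': 4 → 2
read 'b': 2 → 0
read 'a': 0 → 4
End state 4 is not accepting.

No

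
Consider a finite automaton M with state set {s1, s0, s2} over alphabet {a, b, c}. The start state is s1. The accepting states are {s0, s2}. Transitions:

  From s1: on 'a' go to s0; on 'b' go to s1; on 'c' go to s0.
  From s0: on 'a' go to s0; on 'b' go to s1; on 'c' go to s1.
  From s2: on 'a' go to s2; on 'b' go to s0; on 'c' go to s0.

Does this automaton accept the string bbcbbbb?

No

Trace: s1 -b-> s1 -b-> s1 -c-> s0 -b-> s1 -b-> s1 -b-> s1 -b-> s1
End state s1 is not accepting.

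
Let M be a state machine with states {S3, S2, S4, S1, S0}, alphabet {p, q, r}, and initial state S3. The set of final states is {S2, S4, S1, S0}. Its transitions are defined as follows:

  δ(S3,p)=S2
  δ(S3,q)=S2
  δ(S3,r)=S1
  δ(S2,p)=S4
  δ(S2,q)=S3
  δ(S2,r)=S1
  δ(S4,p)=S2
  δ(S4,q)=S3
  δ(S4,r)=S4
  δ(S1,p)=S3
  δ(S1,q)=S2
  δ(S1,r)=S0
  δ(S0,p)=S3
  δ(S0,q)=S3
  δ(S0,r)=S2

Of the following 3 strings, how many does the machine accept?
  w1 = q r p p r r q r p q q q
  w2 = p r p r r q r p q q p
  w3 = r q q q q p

w1:
  start at S3
  read 'q': S3 → S2
  read 'r': S2 → S1
  read 'p': S1 → S3
  read 'p': S3 → S2
  read 'r': S2 → S1
  read 'r': S1 → S0
  read 'q': S0 → S3
  read 'r': S3 → S1
  read 'p': S1 → S3
  read 'q': S3 → S2
  read 'q': S2 → S3
  read 'q': S3 → S2
  end S2, accepted
w2:
  start at S3
  read 'p': S3 → S2
  read 'r': S2 → S1
  read 'p': S1 → S3
  read 'r': S3 → S1
  read 'r': S1 → S0
  read 'q': S0 → S3
  read 'r': S3 → S1
  read 'p': S1 → S3
  read 'q': S3 → S2
  read 'q': S2 → S3
  read 'p': S3 → S2
  end S2, accepted
w3:
  start at S3
  read 'r': S3 → S1
  read 'q': S1 → S2
  read 'q': S2 → S3
  read 'q': S3 → S2
  read 'q': S2 → S3
  read 'p': S3 → S2
  end S2, accepted

3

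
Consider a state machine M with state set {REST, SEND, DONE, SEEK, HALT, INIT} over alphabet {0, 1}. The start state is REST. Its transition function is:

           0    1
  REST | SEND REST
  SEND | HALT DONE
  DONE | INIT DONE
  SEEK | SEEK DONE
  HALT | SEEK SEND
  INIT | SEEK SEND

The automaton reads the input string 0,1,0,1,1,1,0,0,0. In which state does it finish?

SEEK

REST → SEND → DONE → INIT → SEND → DONE → DONE → INIT → SEEK → SEEK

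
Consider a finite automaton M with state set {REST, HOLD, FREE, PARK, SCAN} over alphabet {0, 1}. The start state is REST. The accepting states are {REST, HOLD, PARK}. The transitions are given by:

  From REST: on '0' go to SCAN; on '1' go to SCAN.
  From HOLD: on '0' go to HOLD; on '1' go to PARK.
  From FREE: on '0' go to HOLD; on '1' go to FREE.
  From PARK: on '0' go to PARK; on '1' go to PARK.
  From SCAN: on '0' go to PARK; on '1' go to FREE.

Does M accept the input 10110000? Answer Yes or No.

Yes

REST → SCAN → PARK → PARK → PARK → PARK → PARK → PARK → PARK
End state PARK is accepting.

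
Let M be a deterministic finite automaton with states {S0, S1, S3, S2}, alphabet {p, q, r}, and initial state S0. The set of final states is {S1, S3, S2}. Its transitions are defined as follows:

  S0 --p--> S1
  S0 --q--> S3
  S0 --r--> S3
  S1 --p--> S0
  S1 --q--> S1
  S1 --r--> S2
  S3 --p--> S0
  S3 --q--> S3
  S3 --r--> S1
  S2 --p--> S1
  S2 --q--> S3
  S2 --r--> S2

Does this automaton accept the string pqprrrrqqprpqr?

S0 → S1 → S1 → S0 → S3 → S1 → S2 → S2 → S3 → S3 → S0 → S3 → S0 → S3 → S1
End state S1 is accepting.

Yes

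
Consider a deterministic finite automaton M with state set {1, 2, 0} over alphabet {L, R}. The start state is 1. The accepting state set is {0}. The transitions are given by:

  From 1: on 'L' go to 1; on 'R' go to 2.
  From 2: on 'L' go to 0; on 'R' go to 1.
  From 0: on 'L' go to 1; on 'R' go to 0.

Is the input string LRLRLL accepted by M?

No

Trace: 1 -L-> 1 -R-> 2 -L-> 0 -R-> 0 -L-> 1 -L-> 1
End state 1 is not accepting.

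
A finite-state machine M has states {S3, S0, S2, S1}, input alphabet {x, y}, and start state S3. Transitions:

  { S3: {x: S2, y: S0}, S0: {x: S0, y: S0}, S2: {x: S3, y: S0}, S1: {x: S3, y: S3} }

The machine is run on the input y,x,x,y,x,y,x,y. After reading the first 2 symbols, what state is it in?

S0

S3 → S0 → S0
After 2 symbols: S0.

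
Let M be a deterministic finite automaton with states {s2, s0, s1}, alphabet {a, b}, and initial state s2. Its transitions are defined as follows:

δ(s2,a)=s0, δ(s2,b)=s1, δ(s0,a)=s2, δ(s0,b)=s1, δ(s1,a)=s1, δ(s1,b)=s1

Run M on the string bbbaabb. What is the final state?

s1

s2 → s1 → s1 → s1 → s1 → s1 → s1 → s1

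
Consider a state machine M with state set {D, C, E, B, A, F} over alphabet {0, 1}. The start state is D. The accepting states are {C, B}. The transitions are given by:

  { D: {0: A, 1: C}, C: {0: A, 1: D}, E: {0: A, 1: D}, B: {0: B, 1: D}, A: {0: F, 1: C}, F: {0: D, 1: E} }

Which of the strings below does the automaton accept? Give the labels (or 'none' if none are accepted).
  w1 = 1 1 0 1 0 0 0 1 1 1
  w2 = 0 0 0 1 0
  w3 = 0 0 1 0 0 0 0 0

w1: Trace: D -1-> C -1-> D -0-> A -1-> C -0-> A -0-> F -0-> D -1-> C -1-> D -1-> C  → end C, accepted
w2: Trace: D -0-> A -0-> F -0-> D -1-> C -0-> A  → end A, rejected
w3: Trace: D -0-> A -0-> F -1-> E -0-> A -0-> F -0-> D -0-> A -0-> F  → end F, rejected

w1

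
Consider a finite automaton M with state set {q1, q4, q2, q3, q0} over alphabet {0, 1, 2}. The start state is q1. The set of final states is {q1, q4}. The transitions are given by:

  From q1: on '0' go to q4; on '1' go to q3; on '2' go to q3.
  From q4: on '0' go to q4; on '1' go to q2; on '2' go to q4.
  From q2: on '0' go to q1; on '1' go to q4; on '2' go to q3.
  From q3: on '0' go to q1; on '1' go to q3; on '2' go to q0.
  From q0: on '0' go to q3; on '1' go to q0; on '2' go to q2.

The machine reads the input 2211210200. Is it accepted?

q1 → q3 → q0 → q0 → q0 → q2 → q4 → q4 → q4 → q4 → q4
End state q4 is accepting.

Yes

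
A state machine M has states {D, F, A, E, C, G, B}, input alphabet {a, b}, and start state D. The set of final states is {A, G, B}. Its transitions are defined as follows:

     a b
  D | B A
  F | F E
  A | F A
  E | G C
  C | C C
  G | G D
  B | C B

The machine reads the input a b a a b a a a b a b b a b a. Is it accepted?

No

start at D
read 'a': D → B
read 'b': B → B
read 'a': B → C
read 'a': C → C
read 'b': C → C
read 'a': C → C
read 'a': C → C
read 'a': C → C
read 'b': C → C
read 'a': C → C
read 'b': C → C
read 'b': C → C
read 'a': C → C
read 'b': C → C
read 'a': C → C
End state C is not accepting.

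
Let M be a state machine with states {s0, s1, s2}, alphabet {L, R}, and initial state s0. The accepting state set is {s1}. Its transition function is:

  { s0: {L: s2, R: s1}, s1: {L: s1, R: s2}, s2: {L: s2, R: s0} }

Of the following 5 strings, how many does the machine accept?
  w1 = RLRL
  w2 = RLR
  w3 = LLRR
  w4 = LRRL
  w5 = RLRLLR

w1: s0 → s1 → s1 → s2 → s2  → end s2, rejected
w2: s0 → s1 → s1 → s2  → end s2, rejected
w3: s0 → s2 → s2 → s0 → s1  → end s1, accepted
w4: s0 → s2 → s0 → s1 → s1  → end s1, accepted
w5: s0 → s1 → s1 → s2 → s2 → s2 → s0  → end s0, rejected

2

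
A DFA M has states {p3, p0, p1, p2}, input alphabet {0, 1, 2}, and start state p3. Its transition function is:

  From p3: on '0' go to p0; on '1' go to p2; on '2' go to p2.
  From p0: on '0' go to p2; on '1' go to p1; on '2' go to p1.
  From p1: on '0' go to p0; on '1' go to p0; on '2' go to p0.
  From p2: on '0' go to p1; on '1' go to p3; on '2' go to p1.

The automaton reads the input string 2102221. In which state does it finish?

p0

p3 → p2 → p3 → p0 → p1 → p0 → p1 → p0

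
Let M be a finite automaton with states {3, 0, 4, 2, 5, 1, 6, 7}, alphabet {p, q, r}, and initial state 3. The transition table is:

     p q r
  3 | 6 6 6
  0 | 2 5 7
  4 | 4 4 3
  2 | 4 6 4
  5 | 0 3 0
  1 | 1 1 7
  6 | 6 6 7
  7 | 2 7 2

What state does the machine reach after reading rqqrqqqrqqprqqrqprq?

7

start at 3
read 'r': 3 → 6
read 'q': 6 → 6
read 'q': 6 → 6
read 'r': 6 → 7
read 'q': 7 → 7
read 'q': 7 → 7
read 'q': 7 → 7
read 'r': 7 → 2
read 'q': 2 → 6
read 'q': 6 → 6
read 'p': 6 → 6
read 'r': 6 → 7
read 'q': 7 → 7
read 'q': 7 → 7
read 'r': 7 → 2
read 'q': 2 → 6
read 'p': 6 → 6
read 'r': 6 → 7
read 'q': 7 → 7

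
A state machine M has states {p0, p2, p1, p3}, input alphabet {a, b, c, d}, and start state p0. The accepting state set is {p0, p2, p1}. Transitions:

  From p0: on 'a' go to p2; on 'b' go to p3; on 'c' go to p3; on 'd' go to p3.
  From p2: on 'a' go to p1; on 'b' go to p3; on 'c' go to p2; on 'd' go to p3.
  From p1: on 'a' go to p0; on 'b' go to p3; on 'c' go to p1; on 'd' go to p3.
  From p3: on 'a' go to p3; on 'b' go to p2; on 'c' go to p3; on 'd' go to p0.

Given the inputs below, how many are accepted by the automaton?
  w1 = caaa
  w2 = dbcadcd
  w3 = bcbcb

1

w1: p0 → p3 → p3 → p3 → p3  → end p3, rejected
w2: p0 → p3 → p2 → p2 → p1 → p3 → p3 → p0  → end p0, accepted
w3: p0 → p3 → p3 → p2 → p2 → p3  → end p3, rejected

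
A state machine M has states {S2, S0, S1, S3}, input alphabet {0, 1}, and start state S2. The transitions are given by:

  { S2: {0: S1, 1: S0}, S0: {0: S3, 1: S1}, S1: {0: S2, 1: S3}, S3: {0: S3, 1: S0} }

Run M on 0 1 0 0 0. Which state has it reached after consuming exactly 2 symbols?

S3

Trace: S2 -0-> S1 -1-> S3
After 2 symbols: S3.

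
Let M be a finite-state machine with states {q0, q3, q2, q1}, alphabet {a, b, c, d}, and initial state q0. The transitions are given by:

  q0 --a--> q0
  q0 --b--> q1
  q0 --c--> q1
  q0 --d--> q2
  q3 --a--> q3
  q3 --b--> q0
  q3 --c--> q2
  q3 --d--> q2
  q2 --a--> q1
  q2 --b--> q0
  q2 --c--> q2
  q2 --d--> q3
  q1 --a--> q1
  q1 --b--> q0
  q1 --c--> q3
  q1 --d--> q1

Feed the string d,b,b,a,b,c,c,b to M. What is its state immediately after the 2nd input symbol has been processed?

Trace: q0 -d-> q2 -b-> q0
After 2 symbols: q0.

q0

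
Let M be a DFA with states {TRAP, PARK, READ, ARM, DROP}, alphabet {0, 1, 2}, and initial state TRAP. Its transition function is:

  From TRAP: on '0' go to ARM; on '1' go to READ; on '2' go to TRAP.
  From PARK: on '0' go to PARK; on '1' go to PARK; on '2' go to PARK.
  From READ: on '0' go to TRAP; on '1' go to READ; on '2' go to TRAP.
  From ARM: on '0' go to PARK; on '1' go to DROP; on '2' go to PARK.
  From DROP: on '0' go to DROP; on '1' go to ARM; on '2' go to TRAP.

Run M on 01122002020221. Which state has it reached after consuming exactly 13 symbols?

start at TRAP
read '0': TRAP → ARM
read '1': ARM → DROP
read '1': DROP → ARM
read '2': ARM → PARK
read '2': PARK → PARK
read '0': PARK → PARK
read '0': PARK → PARK
read '2': PARK → PARK
read '0': PARK → PARK
read '2': PARK → PARK
read '0': PARK → PARK
read '2': PARK → PARK
read '2': PARK → PARK
After 13 symbols: PARK.

PARK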